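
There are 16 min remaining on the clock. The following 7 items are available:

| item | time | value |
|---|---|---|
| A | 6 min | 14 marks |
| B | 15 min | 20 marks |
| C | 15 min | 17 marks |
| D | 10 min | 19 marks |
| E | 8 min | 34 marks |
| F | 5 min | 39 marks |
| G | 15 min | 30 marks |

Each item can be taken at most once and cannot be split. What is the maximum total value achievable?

This is a 0/1 knapsack; check combinations near the capacity.
- E+F: time 8+5=13, value 34+39=73
- D+F: time 10+5=15, value 19+39=58
- A+F: time 6+5=11, value 14+39=53
Best: 73 marks.

73 marks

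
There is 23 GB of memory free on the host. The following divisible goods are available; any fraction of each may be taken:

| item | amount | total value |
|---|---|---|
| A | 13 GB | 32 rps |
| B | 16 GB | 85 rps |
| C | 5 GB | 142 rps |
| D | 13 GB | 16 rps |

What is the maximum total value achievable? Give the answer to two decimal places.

231.92

Take in order of value per unit:
- C (142/5 per unit): all 5 → value 142, running total 142.00
- B (85/16 per unit): all 16 → value 85, running total 227.00
- A (32/13 per unit): 2 of 13 → value 2×32/13 = 4.9231, running total 231.92
Total 231.92.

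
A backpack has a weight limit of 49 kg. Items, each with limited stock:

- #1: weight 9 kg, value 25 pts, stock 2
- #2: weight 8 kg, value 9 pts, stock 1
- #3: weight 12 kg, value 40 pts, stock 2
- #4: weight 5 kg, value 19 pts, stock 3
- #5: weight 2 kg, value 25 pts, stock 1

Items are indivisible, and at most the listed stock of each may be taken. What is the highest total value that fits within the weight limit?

Best selections within weight 49 and stock limits:
- 2×#1 + 2×#3 + 1×#4 + 1×#5: weight 49, value 174
- 2×#1 + 1×#3 + 3×#4 + 1×#5: weight 47, value 172
- 1×#2 + 2×#3 + 3×#4 + 1×#5: weight 49, value 171
Best: 174 pts.

174 pts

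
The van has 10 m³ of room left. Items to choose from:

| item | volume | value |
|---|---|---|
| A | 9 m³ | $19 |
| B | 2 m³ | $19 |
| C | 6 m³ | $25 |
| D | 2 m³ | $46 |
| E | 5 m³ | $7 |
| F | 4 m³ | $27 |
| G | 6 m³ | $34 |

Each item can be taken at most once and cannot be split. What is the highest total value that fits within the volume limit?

$99

Check high-value combinations within 10 m³:
- B+D+G: volume 2+2+6=10, value 19+46+34=99
- B+D+F: volume 2+2+4=8, value 19+46+27=92
- B+C+D: volume 2+6+2=10, value 19+25+46=90
Best: $99.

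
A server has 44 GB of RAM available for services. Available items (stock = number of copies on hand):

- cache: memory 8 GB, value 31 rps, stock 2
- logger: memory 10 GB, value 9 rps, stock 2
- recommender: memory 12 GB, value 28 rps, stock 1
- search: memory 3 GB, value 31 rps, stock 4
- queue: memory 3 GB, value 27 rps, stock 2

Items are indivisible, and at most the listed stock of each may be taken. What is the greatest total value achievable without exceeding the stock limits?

Best selections within memory 44 and stock limits:
- 2×cache + 1×logger + 4×search + 2×queue: memory 44, value 249
- 2×cache + 1×recommender + 4×search + 1×queue: memory 43, value 241
Best: 249 rps.

249 rps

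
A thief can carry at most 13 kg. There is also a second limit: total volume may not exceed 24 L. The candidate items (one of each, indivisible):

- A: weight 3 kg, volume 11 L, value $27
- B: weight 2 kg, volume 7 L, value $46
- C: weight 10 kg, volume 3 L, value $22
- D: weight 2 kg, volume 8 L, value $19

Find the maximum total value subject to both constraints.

$73

Feasible sets respecting both limits:
- A+B: weight 5, volume 18, value 73
- B+C: weight 12, volume 10, value 68
- B+D: weight 4, volume 15, value 65
Best: $73.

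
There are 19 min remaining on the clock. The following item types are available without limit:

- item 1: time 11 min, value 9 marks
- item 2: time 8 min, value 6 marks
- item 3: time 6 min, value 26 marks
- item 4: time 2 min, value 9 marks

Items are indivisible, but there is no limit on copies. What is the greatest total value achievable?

Best value-per-unit is item 4 at 9/2, and filling with it alone uses time 9×2=18. No mix of the others beats 9×9 = 81.

81 marks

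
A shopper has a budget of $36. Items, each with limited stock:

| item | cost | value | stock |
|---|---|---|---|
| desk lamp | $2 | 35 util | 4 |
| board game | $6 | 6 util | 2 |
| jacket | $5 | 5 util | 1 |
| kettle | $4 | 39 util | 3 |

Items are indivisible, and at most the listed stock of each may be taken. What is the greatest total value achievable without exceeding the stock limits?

Best selections within cost 36 and stock limits:
- 4×desk lamp + 2×board game + 3×kettle: cost 32, value 269
- 4×desk lamp + 1×board game + 1×jacket + 3×kettle: cost 31, value 268
Best: 269 util.

269 util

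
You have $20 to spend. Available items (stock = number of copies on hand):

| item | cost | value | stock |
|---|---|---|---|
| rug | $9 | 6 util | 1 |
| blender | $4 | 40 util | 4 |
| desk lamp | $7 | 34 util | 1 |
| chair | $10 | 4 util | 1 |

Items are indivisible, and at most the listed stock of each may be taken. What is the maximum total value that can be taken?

Top feasible selections:
- 4×blender: cost 16, value 160
- 3×blender + 1×desk lamp: cost 19, value 154
- 3×blender: cost 12, value 120
- 2×blender + 1×desk lamp: cost 15, value 114
Best: 160 util.

160 util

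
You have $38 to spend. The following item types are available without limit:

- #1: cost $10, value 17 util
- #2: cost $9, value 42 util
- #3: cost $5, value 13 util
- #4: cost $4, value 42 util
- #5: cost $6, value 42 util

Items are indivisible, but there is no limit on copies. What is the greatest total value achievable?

378 util

Best value-per-unit is #4 at 42/4, and filling with it alone uses cost 9×4=36. No mix of the others beats 9×42 = 378.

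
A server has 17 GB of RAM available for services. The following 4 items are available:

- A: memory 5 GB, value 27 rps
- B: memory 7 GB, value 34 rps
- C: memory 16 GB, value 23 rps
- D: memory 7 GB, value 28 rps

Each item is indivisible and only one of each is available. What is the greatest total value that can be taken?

62 rps

Check high-value combinations within 17 GB:
- B+D: memory 7+7=14, value 34+28=62
- A+B: memory 5+7=12, value 27+34=61
- A+D: memory 5+7=12, value 27+28=55
- B: memory 7, value 34
Best: 62 rps.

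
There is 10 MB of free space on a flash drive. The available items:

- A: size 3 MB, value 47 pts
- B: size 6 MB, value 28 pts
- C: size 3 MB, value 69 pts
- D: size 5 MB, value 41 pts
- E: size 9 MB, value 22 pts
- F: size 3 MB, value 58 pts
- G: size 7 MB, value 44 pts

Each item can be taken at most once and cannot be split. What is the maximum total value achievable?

Check high-value combinations within 10 MB:
- A+C+F: size 3+3+3=9, value 47+69+58=174
- C+F: size 3+3=6, value 69+58=127
- A+C: size 3+3=6, value 47+69=116
- C+G: size 3+7=10, value 69+44=113
Best: 174 pts.

174 pts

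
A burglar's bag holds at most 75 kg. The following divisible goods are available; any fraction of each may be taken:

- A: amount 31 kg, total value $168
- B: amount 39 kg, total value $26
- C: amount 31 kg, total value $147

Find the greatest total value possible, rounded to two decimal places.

Take in order of value per unit:
- A (168/31 per unit): all 31 → value 168, running total 168.00
- C (147/31 per unit): all 31 → value 147, running total 315.00
- B (26/39 per unit): 13 of 39 → value 13×26/39 = 8.6667, running total 323.67
Total 323.67.

323.67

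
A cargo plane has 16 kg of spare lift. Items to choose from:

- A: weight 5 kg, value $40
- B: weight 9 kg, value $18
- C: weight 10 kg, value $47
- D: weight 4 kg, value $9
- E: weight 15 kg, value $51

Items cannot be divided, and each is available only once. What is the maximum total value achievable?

$87

Check high-value combinations within 16 kg:
- A+C: weight 5+10=15, value 40+47=87
- A+B: weight 5+9=14, value 40+18=58
- C+D: weight 10+4=14, value 47+9=56
- E: weight 15, value 51
Best: $87.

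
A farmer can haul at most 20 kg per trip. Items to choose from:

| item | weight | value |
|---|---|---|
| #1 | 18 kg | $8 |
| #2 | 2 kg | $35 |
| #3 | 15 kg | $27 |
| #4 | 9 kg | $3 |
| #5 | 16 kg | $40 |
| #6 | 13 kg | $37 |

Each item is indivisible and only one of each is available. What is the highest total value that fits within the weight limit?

$75

Check high-value combinations within 20 kg:
- #2+#5: weight 2+16=18, value 35+40=75
- #2+#6: weight 2+13=15, value 35+37=72
- #2+#3: weight 2+15=17, value 35+27=62
- #1+#2: weight 18+2=20, value 8+35=43
- #5: weight 16, value 40
Best: $75.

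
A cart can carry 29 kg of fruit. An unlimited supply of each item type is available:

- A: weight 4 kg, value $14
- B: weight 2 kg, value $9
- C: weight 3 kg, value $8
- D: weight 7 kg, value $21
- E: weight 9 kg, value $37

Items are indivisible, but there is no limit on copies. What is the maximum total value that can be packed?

Best value-per-unit is B at 9/2; filling with it alone gives 14×9 = 126.
Optimal mix: 10×B + 1×E → weight 29, value 127.

$127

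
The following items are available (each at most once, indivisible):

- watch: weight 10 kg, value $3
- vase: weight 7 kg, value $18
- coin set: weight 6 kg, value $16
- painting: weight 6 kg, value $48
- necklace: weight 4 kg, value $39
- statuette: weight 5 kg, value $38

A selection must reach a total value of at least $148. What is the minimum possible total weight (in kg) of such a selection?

Subsets with value ≥ 148, sorted by total weight:
- vase+coin set+painting+necklace+statuette: weight 28, value 159
- watch+vase+coin set+painting+necklace+statuette: weight 38, value 162
Minimum weight: 28 kg.

28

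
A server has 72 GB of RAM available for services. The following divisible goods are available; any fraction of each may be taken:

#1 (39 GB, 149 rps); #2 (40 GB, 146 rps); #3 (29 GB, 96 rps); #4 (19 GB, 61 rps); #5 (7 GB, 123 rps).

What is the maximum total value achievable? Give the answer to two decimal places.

366.90

Take in order of value per unit:
- #5 (123/7 per unit): all 7 → value 123, running total 123.00
- #1 (149/39 per unit): all 39 → value 149, running total 272.00
- #2 (146/40 per unit): 26 of 40 → value 26×146/40 = 94.9000, running total 366.90
Total 366.90.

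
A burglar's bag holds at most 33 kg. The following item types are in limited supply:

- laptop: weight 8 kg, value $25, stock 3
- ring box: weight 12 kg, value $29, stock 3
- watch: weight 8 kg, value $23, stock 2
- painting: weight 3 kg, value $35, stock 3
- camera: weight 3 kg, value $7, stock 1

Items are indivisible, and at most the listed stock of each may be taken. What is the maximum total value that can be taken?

Top feasible selections:
- 3×laptop + 3×painting: weight 33, value 180
- 2×laptop + 1×watch + 3×painting: weight 33, value 178
- 1×laptop + 2×watch + 3×painting: weight 33, value 176
Best: $180.

$180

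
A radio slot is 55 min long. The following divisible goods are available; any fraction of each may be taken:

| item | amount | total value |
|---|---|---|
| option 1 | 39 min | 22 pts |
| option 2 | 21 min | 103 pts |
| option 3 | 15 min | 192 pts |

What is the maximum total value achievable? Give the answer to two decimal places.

305.72

Take in order of value per unit:
- option 3 (192/15 per unit): all 15 → value 192, running total 192.00
- option 2 (103/21 per unit): all 21 → value 103, running total 295.00
- option 1 (22/39 per unit): 19 of 39 → value 19×22/39 = 10.7179, running total 305.72
Total 305.72.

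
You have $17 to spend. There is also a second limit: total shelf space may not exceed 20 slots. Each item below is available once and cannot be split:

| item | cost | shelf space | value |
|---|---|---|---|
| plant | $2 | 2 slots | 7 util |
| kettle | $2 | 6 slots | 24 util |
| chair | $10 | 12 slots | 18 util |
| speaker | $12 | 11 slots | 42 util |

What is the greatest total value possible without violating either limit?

73 util

Feasible sets respecting both limits:
- plant+kettle+speaker: cost 16, shelf space 19, value 73
- kettle+speaker: cost 14, shelf space 17, value 66
- plant+kettle+chair: cost 14, shelf space 20, value 49
Best: 73 util.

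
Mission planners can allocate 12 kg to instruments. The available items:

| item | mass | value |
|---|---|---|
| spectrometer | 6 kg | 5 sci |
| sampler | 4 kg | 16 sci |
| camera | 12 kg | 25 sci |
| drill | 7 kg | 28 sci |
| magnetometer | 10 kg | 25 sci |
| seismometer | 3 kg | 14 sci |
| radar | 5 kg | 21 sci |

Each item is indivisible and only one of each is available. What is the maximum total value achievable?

Check high-value combinations within 12 kg:
- sampler+seismometer+radar: mass 4+3+5=12, value 16+14+21=51
- drill+radar: mass 7+5=12, value 28+21=49
- sampler+drill: mass 4+7=11, value 16+28=44
- drill+seismometer: mass 7+3=10, value 28+14=42
Best: 51 sci.

51 sci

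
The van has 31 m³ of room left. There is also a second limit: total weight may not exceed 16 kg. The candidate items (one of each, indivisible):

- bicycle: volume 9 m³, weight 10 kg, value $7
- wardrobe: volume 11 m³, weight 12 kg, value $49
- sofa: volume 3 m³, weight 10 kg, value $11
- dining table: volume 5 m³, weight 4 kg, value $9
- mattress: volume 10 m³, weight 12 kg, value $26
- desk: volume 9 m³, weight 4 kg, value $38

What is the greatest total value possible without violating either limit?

$87

Feasible sets respecting both limits:
- wardrobe+desk: volume 20, weight 16, value 87
- mattress+desk: volume 19, weight 16, value 64
- wardrobe+dining table: volume 16, weight 16, value 58
Best: $87.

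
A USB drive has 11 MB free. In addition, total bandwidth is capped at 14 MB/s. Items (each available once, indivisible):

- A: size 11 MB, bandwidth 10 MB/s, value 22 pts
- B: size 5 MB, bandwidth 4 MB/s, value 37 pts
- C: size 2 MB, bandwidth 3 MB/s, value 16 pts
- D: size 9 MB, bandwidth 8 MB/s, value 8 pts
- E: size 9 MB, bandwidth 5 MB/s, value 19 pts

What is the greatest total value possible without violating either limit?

Feasible sets respecting both limits:
- B+C: size 7, bandwidth 7, value 53
- B: size 5, bandwidth 4, value 37
- C+E: size 11, bandwidth 8, value 35
Best: 53 pts.

53 pts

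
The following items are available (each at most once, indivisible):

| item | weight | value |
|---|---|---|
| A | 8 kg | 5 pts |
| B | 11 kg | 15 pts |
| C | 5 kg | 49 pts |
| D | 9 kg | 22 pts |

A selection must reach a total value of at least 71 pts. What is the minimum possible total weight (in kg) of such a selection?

14

Subsets with value ≥ 71, sorted by total weight:
- C+D: weight 14, value 71
- A+C+D: weight 22, value 76
Minimum weight: 14 kg.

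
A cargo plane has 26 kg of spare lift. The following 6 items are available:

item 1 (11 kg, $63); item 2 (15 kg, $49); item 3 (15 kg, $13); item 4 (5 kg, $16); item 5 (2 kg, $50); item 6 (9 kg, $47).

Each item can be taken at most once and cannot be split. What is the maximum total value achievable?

$160

Check high-value combinations within 26 kg:
- item 1+item 5+item 6: weight 11+2+9=22, value 63+50+47=160
- item 2+item 5+item 6: weight 15+2+9=26, value 49+50+47=146
- item 1+item 4+item 5: weight 11+5+2=18, value 63+16+50=129
- item 1+item 4+item 6: weight 11+5+9=25, value 63+16+47=126
- item 2+item 4+item 5: weight 15+5+2=22, value 49+16+50=115
Best: $160.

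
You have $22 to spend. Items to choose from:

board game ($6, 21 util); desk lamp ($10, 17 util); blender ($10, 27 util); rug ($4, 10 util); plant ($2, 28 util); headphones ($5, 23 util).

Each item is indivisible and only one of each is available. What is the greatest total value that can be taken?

Check high-value combinations within $22:
- blender+rug+plant+headphones: cost 10+4+2+5=21, value 27+10+28+23=88
- board game+blender+rug+plant: cost 6+10+4+2=22, value 21+27+10+28=86
- board game+rug+plant+headphones: cost 6+4+2+5=17, value 21+10+28+23=82
Best: 88 util.

88 util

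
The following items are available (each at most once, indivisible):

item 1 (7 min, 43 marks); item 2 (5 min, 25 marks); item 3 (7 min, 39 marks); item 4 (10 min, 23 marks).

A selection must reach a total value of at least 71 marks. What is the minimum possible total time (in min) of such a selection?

14

Subsets with value ≥ 71, sorted by total time:
- item 1+item 3: time 14, value 82
- item 1+item 2+item 3: time 19, value 107
Minimum time: 14 min.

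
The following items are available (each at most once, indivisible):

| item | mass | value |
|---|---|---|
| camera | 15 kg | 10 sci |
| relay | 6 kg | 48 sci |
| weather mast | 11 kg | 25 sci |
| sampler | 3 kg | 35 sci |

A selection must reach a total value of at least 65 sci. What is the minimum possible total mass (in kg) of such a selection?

9

Subsets with value ≥ 65, sorted by total mass:
- relay+sampler: mass 9, value 83
- relay+weather mast: mass 17, value 73
- relay+weather mast+sampler: mass 20, value 108
- camera+relay+sampler: mass 24, value 93
Minimum mass: 9 kg.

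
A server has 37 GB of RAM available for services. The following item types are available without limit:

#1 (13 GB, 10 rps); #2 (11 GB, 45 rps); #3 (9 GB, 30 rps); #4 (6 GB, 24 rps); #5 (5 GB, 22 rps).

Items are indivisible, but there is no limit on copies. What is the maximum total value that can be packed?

Best value-per-unit is #5 at 22/5; filling with it alone gives 7×22 = 154.
Optimal mix: 2×#4 + 5×#5 → memory 37, value 158.

158 rps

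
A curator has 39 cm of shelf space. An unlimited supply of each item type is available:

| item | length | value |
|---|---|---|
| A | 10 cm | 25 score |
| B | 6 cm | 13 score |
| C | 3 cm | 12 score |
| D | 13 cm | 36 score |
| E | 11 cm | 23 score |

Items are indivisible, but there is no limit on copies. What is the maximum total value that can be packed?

156 score

Best value-per-unit is C at 12/3, and filling with it alone uses length 13×3=39. No mix of the others beats 13×12 = 156.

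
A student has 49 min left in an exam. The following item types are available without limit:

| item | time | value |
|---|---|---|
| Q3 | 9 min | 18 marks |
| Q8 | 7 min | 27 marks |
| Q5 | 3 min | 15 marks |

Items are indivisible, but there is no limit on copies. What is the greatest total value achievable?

Best value-per-unit is Q5 at 15/3, and filling with it alone uses time 16×3=48. No mix of the others beats 16×15 = 240.

240 marks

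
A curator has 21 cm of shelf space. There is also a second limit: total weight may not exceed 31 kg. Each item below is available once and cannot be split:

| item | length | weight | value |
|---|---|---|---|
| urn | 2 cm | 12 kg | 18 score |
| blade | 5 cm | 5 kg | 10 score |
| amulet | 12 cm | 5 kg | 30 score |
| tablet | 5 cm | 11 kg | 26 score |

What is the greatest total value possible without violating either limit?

74 score

Feasible sets respecting both limits:
- urn+amulet+tablet: length 19, weight 28, value 74
- urn+blade+amulet: length 19, weight 22, value 58
- amulet+tablet: length 17, weight 16, value 56
- urn+blade+tablet: length 12, weight 28, value 54
Best: 74 score.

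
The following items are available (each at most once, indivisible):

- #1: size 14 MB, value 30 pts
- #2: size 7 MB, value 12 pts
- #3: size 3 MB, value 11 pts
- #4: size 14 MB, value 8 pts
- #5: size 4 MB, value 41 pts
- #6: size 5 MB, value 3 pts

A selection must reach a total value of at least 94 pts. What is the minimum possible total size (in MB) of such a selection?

Subsets with value ≥ 94, sorted by total size:
- #1+#2+#3+#5: size 28, value 94
- #1+#2+#3+#5+#6: size 33, value 97
- #1+#2+#3+#4+#5: size 42, value 102
Minimum size: 28 MB.

28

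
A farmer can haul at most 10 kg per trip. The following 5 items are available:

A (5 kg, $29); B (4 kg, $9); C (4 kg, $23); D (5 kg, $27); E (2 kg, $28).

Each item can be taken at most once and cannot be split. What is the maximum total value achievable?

$60

This is a 0/1 knapsack; check combinations near the capacity.
- B+C+E: weight 4+4+2=10, value 9+23+28=60
- A+E: weight 5+2=7, value 29+28=57
- A+D: weight 5+5=10, value 29+27=56
Best: $60.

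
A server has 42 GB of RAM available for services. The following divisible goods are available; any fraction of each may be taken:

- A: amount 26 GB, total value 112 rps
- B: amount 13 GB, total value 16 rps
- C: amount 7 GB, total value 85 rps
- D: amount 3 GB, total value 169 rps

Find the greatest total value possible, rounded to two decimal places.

Take in order of value per unit:
- D (169/3 per unit): all 3 → value 169, running total 169.00
- C (85/7 per unit): all 7 → value 85, running total 254.00
- A (112/26 per unit): all 26 → value 112, running total 366.00
- B (16/13 per unit): 6 of 13 → value 6×16/13 = 7.3846, running total 373.38
Total 373.38.

373.38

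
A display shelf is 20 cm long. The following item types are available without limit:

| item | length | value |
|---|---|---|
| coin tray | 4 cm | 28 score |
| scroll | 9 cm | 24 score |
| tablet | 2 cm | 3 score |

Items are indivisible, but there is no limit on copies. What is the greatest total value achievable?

Best value-per-unit is coin tray at 28/4, and filling with it alone uses length 5×4=20. No mix of the others beats 5×28 = 140.

140 score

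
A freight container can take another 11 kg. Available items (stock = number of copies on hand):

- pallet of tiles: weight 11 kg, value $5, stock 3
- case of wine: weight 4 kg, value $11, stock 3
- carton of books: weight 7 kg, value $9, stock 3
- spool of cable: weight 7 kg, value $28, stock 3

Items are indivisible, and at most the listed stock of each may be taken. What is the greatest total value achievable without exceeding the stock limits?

Best selections within weight 11 and stock limits:
- 1×case of wine + 1×spool of cable: weight 11, value 39
- 1×spool of cable: weight 7, value 28
- 2×case of wine: weight 8, value 22
Best: $39.

$39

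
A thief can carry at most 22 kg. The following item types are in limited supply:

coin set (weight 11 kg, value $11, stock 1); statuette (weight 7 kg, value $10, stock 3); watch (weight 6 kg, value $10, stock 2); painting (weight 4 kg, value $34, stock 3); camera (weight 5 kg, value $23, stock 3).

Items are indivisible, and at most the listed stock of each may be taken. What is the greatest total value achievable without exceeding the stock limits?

$148

Top feasible selections:
- 3×painting + 2×camera: weight 22, value 148
- 3×painting + 1×camera: weight 17, value 125
Best: $148.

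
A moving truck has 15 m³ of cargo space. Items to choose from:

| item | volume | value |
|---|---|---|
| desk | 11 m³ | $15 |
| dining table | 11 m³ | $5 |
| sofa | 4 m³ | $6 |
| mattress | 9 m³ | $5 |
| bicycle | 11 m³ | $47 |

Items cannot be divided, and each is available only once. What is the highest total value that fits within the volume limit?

$53

Check high-value combinations within 15 m³:
- sofa+bicycle: volume 4+11=15, value 6+47=53
- bicycle: volume 11, value 47
- desk+sofa: volume 11+4=15, value 15+6=21
- desk: volume 11, value 15
Best: $53.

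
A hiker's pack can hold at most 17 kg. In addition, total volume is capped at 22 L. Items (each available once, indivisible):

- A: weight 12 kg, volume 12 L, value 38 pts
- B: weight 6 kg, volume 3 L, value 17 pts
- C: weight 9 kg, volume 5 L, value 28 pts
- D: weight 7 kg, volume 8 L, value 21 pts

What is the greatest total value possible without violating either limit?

Feasible sets respecting both limits:
- C+D: weight 16, volume 13, value 49
- B+C: weight 15, volume 8, value 45
- A: weight 12, volume 12, value 38
Best: 49 pts.

49 pts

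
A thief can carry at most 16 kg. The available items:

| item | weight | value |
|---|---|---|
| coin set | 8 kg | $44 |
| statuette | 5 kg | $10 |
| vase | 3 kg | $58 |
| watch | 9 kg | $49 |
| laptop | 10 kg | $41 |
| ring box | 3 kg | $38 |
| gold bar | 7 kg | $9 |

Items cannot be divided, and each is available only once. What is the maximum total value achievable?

Check high-value combinations within 16 kg:
- vase+watch+ring box: weight 3+9+3=15, value 58+49+38=145
- coin set+vase+ring box: weight 8+3+3=14, value 44+58+38=140
- vase+laptop+ring box: weight 3+10+3=16, value 58+41+38=137
- coin set+statuette+vase: weight 8+5+3=16, value 44+10+58=112
- vase+watch: weight 3+9=12, value 58+49=107
Best: $145.

$145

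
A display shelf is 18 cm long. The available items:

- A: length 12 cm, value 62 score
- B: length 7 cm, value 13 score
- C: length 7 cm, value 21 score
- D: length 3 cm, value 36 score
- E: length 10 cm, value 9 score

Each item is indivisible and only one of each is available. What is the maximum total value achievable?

Check high-value combinations within 18 cm:
- A+D: length 12+3=15, value 62+36=98
- B+C+D: length 7+7+3=17, value 13+21+36=70
- A: length 12, value 62
- C+D: length 7+3=10, value 21+36=57
- B+D: length 7+3=10, value 13+36=49
Best: 98 score.

98 score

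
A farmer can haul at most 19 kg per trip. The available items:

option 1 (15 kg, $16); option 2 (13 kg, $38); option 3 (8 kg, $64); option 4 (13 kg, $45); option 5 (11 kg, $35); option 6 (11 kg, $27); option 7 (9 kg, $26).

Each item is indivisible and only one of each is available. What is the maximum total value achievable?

$99

This is a 0/1 knapsack; check combinations near the capacity.
- option 3+option 5: weight 8+11=19, value 64+35=99
- option 3+option 6: weight 8+11=19, value 64+27=91
- option 3+option 7: weight 8+9=17, value 64+26=90
Best: $99.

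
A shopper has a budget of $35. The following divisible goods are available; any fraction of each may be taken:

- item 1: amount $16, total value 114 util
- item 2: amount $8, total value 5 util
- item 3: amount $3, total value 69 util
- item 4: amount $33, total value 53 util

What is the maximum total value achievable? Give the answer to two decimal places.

Take in order of value per unit:
- item 3 (69/3 per unit): all 3 → value 69, running total 69.00
- item 1 (114/16 per unit): all 16 → value 114, running total 183.00
- item 4 (53/33 per unit): 16 of 33 → value 16×53/33 = 25.6970, running total 208.70
Total 208.70.

208.70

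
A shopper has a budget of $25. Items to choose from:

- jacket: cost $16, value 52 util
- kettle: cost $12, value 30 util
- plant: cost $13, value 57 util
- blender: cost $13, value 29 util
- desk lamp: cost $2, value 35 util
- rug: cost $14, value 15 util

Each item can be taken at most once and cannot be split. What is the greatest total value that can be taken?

This is a 0/1 knapsack; check combinations near the capacity.
- plant+desk lamp: cost 13+2=15, value 57+35=92
- jacket+desk lamp: cost 16+2=18, value 52+35=87
- kettle+plant: cost 12+13=25, value 30+57=87
- kettle+desk lamp: cost 12+2=14, value 30+35=65
Best: 92 util.

92 util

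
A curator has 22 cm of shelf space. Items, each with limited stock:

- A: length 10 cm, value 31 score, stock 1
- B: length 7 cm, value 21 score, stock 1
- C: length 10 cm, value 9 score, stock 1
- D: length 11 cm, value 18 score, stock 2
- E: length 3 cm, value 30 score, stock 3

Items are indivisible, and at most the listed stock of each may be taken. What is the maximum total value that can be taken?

Top feasible selections:
- 1×A + 3×E: length 19, value 121
- 1×B + 3×E: length 16, value 111
- 1×D + 3×E: length 20, value 108
- 1×C + 3×E: length 19, value 99
Best: 121 score.

121 score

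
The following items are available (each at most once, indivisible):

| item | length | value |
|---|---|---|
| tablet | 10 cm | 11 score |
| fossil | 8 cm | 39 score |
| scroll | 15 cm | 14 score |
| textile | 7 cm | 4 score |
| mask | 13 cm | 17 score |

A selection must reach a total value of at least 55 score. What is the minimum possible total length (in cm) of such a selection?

21

Subsets with value ≥ 55, sorted by total length:
- fossil+mask: length 21, value 56
- fossil+textile+mask: length 28, value 60
- fossil+scroll+textile: length 30, value 57
Minimum length: 21 cm.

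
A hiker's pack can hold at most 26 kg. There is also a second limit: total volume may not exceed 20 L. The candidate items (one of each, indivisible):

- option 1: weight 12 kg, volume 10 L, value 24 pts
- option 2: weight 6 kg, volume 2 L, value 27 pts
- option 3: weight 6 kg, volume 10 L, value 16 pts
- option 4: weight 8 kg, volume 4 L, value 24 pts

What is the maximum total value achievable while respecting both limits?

75 pts

Feasible sets respecting both limits:
- option 1+option 2+option 4: weight 26, volume 16, value 75
- option 2+option 3+option 4: weight 20, volume 16, value 67
- option 1+option 2: weight 18, volume 12, value 51
Best: 75 pts.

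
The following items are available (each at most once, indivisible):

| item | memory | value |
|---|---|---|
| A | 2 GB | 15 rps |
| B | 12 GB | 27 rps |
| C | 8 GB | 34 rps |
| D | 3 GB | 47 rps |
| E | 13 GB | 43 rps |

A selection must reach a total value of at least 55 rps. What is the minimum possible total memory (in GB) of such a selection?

5

Subsets with value ≥ 55, sorted by total memory:
- A+D: memory 5, value 62
- C+D: memory 11, value 81
- A+C+D: memory 13, value 96
Minimum memory: 5 GB.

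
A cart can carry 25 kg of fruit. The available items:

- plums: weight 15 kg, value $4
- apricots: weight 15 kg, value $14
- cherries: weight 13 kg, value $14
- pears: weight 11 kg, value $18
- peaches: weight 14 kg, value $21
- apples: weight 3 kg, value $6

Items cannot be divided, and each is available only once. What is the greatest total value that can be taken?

$39

Check high-value combinations within 25 kg:
- pears+peaches: weight 11+14=25, value 18+21=39
- cherries+pears: weight 13+11=24, value 14+18=32
- peaches+apples: weight 14+3=17, value 21+6=27
- pears+apples: weight 11+3=14, value 18+6=24
Best: $39.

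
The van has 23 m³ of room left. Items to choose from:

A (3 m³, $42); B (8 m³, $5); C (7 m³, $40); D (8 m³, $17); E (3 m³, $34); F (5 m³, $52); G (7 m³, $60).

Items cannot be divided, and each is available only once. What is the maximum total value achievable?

$194

This is a 0/1 knapsack; check combinations near the capacity.
- A+C+F+G: volume 3+7+5+7=22, value 42+40+52+60=194
- A+E+F+G: volume 3+3+5+7=18, value 42+34+52+60=188
- C+E+F+G: volume 7+3+5+7=22, value 40+34+52+60=186
Best: $194.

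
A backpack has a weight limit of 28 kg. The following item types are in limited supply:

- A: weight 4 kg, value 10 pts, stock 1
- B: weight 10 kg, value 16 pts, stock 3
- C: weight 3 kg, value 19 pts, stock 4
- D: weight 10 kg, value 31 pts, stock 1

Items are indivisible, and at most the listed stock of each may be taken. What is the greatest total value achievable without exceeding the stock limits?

117 pts

Top feasible selections:
- 1×A + 4×C + 1×D: weight 26, value 117
- 4×C + 1×D: weight 22, value 107
- 1×A + 1×B + 4×C: weight 26, value 102
- 1×A + 3×C + 1×D: weight 23, value 98
Best: 117 pts.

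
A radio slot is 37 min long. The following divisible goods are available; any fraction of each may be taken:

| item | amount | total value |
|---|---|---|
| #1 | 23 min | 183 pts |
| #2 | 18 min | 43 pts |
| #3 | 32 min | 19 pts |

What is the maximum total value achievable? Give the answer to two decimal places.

Take in order of value per unit:
- #1 (183/23 per unit): all 23 → value 183, running total 183.00
- #2 (43/18 per unit): 14 of 18 → value 14×43/18 = 33.4444, running total 216.44
Total 216.44.

216.44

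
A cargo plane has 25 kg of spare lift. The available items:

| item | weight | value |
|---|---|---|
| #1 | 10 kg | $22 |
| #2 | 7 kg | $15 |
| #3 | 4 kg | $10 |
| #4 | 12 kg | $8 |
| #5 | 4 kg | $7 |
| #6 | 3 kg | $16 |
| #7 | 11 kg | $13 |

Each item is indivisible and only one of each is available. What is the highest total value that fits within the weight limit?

Check high-value combinations within 25 kg:
- #1+#2+#3+#6: weight 10+7+4+3=24, value 22+15+10+16=63
- #1+#2+#5+#6: weight 10+7+4+3=24, value 22+15+7+16=60
- #1+#3+#5+#6: weight 10+4+4+3=21, value 22+10+7+16=55
- #1+#2+#3+#5: weight 10+7+4+4=25, value 22+15+10+7=54
- #2+#3+#6+#7: weight 7+4+3+11=25, value 15+10+16+13=54
Best: $63.

$63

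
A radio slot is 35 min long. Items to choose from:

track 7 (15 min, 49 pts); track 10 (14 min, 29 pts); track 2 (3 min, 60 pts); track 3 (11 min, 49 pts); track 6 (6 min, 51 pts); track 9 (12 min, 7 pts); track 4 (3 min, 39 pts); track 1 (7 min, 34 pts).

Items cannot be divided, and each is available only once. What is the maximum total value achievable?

233 pts

Check high-value combinations within 35 min:
- track 2+track 3+track 6+track 4+track 1: duration 3+11+6+3+7=30, value 60+49+51+39+34=233
- track 7+track 2+track 6+track 4+track 1: duration 15+3+6+3+7=34, value 49+60+51+39+34=233
- track 10+track 2+track 6+track 4+track 1: duration 14+3+6+3+7=33, value 29+60+51+39+34=213
- track 7+track 2+track 3+track 6: duration 15+3+11+6=35, value 49+60+49+51=209
Best: 233 pts.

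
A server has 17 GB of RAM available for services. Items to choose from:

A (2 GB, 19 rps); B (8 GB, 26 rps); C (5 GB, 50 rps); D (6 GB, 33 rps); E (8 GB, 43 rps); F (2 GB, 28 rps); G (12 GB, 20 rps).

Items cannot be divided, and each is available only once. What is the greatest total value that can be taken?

This is a 0/1 knapsack; check combinations near the capacity.
- A+C+E+F: memory 2+5+8+2=17, value 19+50+43+28=140
- A+C+D+F: memory 2+5+6+2=15, value 19+50+33+28=130
- A+B+C+F: memory 2+8+5+2=17, value 19+26+50+28=123
- C+E+F: memory 5+8+2=15, value 50+43+28=121
- A+C+E: memory 2+5+8=15, value 19+50+43=112
Best: 140 rps.

140 rps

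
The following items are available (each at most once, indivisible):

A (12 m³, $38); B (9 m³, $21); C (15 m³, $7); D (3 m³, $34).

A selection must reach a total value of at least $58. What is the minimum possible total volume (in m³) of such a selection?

15

Subsets with value ≥ 58, sorted by total volume:
- A+D: volume 15, value 72
- A+B: volume 21, value 59
Minimum volume: 15 m³.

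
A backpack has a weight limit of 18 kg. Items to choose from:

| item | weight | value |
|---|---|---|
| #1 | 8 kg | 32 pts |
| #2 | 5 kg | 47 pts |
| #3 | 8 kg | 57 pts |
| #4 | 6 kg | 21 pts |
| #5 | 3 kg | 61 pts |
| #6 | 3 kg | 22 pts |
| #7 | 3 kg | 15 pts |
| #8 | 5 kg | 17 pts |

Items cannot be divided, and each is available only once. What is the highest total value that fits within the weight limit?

165 pts

Check high-value combinations within 18 kg:
- #2+#3+#5: weight 5+8+3=16, value 47+57+61=165
- #3+#5+#6+#7: weight 8+3+3+3=17, value 57+61+22+15=155
- #2+#4+#5+#6: weight 5+6+3+3=17, value 47+21+61+22=151
Best: 165 pts.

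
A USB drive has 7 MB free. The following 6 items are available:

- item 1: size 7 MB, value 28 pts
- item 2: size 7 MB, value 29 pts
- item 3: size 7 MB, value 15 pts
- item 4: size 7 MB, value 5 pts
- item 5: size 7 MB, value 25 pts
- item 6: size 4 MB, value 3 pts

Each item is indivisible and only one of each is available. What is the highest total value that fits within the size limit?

Check high-value combinations within 7 MB:
- item 2: size 7, value 29
- item 1: size 7, value 28
- item 5: size 7, value 25
Best: 29 pts.

29 pts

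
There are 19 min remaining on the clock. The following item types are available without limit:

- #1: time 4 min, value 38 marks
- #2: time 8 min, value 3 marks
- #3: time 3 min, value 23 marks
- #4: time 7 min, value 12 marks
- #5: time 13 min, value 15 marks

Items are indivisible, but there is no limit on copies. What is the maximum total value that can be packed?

Best value-per-unit is #1 at 38/4; filling with it alone gives 4×38 = 152.
Optimal mix: 4×#1 + 1×#3 → time 19, value 175.

175 marks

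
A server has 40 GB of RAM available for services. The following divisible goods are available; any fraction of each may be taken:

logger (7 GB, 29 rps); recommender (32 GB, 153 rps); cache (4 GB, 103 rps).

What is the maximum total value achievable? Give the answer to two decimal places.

272.57

Take in order of value per unit:
- cache (103/4 per unit): all 4 → value 103, running total 103.00
- recommender (153/32 per unit): all 32 → value 153, running total 256.00
- logger (29/7 per unit): 4 of 7 → value 4×29/7 = 16.5714, running total 272.57
Total 272.57.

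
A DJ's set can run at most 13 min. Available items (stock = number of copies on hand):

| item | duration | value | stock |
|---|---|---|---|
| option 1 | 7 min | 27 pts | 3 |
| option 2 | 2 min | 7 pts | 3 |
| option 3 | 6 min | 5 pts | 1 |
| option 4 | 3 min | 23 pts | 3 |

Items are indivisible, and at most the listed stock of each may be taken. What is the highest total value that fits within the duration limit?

83 pts

Best selections within duration 13 and stock limits:
- 2×option 2 + 3×option 4: duration 13, value 83
- 1×option 2 + 3×option 4: duration 11, value 76
- 1×option 1 + 2×option 4: duration 13, value 73
Best: 83 pts.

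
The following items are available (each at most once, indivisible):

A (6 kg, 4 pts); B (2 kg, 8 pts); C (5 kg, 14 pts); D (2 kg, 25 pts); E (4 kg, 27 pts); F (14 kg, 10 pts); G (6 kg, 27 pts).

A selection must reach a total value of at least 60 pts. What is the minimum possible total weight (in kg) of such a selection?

Subsets with value ≥ 60, sorted by total weight:
- B+D+E: weight 8, value 60
- B+D+G: weight 10, value 60
- C+D+E: weight 11, value 66
- D+E+G: weight 12, value 79
Minimum weight: 8 kg.

8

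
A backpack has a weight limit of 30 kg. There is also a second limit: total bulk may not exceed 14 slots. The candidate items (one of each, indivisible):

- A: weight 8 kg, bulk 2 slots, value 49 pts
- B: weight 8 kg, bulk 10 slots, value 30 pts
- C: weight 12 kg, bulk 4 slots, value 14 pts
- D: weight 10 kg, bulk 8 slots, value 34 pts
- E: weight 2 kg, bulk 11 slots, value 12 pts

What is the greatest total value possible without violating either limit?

Feasible sets respecting both limits:
- A+C+D: weight 30, bulk 14, value 97
- A+D: weight 18, bulk 10, value 83
- A+B: weight 16, bulk 12, value 79
- A+C: weight 20, bulk 6, value 63
Best: 97 pts.

97 pts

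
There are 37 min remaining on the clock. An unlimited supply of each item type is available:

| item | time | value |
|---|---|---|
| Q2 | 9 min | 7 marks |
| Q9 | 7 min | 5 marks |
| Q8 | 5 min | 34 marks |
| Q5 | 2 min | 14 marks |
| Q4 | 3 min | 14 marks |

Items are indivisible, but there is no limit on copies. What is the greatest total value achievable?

Best value-per-unit is Q5 at 14/2; filling with it alone gives 18×14 = 252.
Optimal mix: 1×Q8 + 16×Q5 → time 37, value 258.

258 marks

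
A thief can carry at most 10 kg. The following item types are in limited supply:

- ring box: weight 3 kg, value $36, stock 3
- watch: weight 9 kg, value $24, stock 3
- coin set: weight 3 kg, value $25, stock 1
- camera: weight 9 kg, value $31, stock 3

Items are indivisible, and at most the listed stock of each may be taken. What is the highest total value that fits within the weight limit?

$108

Best selections within weight 10 and stock limits:
- 3×ring box: weight 9, value 108
- 2×ring box + 1×coin set: weight 9, value 97
- 2×ring box: weight 6, value 72
Best: $108.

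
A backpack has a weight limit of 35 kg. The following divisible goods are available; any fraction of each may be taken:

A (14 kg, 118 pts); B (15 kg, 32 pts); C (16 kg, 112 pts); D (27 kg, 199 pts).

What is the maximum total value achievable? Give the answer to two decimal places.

272.78

Take in order of value per unit:
- A (118/14 per unit): all 14 → value 118, running total 118.00
- D (199/27 per unit): 21 of 27 → value 21×199/27 = 154.7778, running total 272.78
Total 272.78.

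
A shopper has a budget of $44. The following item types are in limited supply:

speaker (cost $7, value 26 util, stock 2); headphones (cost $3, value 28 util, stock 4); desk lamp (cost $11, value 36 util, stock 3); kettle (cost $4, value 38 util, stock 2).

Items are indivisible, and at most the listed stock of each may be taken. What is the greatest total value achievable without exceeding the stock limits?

260 util

Top feasible selections:
- 4×headphones + 2×desk lamp + 2×kettle: cost 42, value 260
- 1×speaker + 4×headphones + 1×desk lamp + 2×kettle: cost 38, value 250
- 2×speaker + 3×headphones + 1×desk lamp + 2×kettle: cost 42, value 248
Best: 260 util.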